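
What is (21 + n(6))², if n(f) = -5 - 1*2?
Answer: 196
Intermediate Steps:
n(f) = -7 (n(f) = -5 - 2 = -7)
(21 + n(6))² = (21 - 7)² = 14² = 196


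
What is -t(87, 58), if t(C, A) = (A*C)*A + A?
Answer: -292726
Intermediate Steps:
t(C, A) = A + C*A**2 (t(C, A) = C*A**2 + A = A + C*A**2)
-t(87, 58) = -58*(1 + 58*87) = -58*(1 + 5046) = -58*5047 = -1*292726 = -292726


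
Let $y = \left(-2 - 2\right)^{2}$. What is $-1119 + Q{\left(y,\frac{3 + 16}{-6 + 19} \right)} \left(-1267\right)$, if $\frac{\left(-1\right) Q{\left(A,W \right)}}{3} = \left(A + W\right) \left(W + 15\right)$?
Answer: $\frac{184455867}{169} \approx 1.0915 \cdot 10^{6}$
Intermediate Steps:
$y = 16$ ($y = \left(-4\right)^{2} = 16$)
$Q{\left(A,W \right)} = - 3 \left(15 + W\right) \left(A + W\right)$ ($Q{\left(A,W \right)} = - 3 \left(A + W\right) \left(W + 15\right) = - 3 \left(A + W\right) \left(15 + W\right) = - 3 \left(15 + W\right) \left(A + W\right)$)
$-1119 + Q{\left(y,\frac{3 + 16}{-6 + 19} \right)} \left(-1267\right) = -1119 + \left(\left(-45\right) 16 - 45 \frac{3 + 16}{-6 + 19} - 3 \left(\frac{3 + 16}{-6 + 19}\right)^{2} - 48 \frac{3 + 16}{-6 + 19}\right) \left(-1267\right) = -1119 + \left(-720 - 45 \cdot \frac{19}{13} - 3 \left(\frac{19}{13}\right)^{2} - 48 \cdot \frac{19}{13}\right) \left(-1267\right) = -1119 + \left(-720 - 45 \cdot 19 \cdot \frac{1}{13} - 3 \left(19 \cdot \frac{1}{13}\right)^{2} - 48 \cdot 19 \cdot \frac{1}{13}\right) \left(-1267\right) = -1119 + \left(-720 - \frac{855}{13} - 3 \left(\frac{19}{13}\right)^{2} - 48 \cdot \frac{19}{13}\right) \left(-1267\right) = -1119 + \left(-720 - \frac{855}{13} - \frac{1083}{169} - \frac{912}{13}\right) \left(-1267\right) = -1119 - - \frac{184644978}{169} = -1119 + \frac{184644978}{169} = \frac{184455867}{169}$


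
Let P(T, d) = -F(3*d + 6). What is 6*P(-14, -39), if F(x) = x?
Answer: 666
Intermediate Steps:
P(T, d) = -6 - 3*d (P(T, d) = -(3*d + 6) = -(6 + 3*d) = -6 - 3*d)
6*P(-14, -39) = 6*(-6 - 3*(-39)) = 6*(-6 + 117) = 6*111 = 666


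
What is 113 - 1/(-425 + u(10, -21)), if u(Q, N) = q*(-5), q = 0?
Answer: 48026/425 ≈ 113.00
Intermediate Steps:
u(Q, N) = 0 (u(Q, N) = 0*(-5) = 0)
113 - 1/(-425 + u(10, -21)) = 113 - 1/(-425 + 0) = 113 - 1/(-425) = 113 - 1*(-1/425) = 113 + 1/425 = 48026/425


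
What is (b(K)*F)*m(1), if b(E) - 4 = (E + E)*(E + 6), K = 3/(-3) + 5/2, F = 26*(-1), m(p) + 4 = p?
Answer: 2067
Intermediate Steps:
m(p) = -4 + p
F = -26
K = 3/2 (K = 3*(-1/3) + 5*(1/2) = -1 + 5/2 = 3/2 ≈ 1.5000)
b(E) = 4 + 2*E*(6 + E) (b(E) = 4 + (E + E)*(E + 6) = 4 + (2*E)*(6 + E) = 4 + 2*E*(6 + E))
(b(K)*F)*m(1) = ((4 + 2*(3/2)**2 + 12*(3/2))*(-26))*(-4 + 1) = ((4 + 2*(9/4) + 18)*(-26))*(-3) = ((4 + 9/2 + 18)*(-26))*(-3) = ((53/2)*(-26))*(-3) = -689*(-3) = 2067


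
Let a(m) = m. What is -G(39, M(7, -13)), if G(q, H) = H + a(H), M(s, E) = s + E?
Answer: 12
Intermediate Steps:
M(s, E) = E + s
G(q, H) = 2*H (G(q, H) = H + H = 2*H)
-G(39, M(7, -13)) = -2*(-13 + 7) = -2*(-6) = -1*(-12) = 12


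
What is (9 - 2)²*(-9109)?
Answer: -446341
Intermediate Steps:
(9 - 2)²*(-9109) = 7²*(-9109) = 49*(-9109) = -446341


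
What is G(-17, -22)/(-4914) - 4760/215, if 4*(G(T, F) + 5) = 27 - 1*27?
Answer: -4677913/211302 ≈ -22.139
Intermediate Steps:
G(T, F) = -5 (G(T, F) = -5 + (27 - 1*27)/4 = -5 + (27 - 27)/4 = -5 + (¼)*0 = -5 + 0 = -5)
G(-17, -22)/(-4914) - 4760/215 = -5/(-4914) - 4760/215 = -5*(-1/4914) - 4760*1/215 = 5/4914 - 952/43 = -4677913/211302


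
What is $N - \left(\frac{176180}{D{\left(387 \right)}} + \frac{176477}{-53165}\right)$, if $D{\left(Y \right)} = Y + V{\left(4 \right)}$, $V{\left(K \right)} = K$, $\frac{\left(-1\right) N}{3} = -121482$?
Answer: $\frac{46997696177}{129115} \approx 3.64 \cdot 10^{5}$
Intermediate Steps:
$N = 364446$ ($N = \left(-3\right) \left(-121482\right) = 364446$)
$D{\left(Y \right)} = 4 + Y$ ($D{\left(Y \right)} = Y + 4 = 4 + Y$)
$N - \left(\frac{176180}{D{\left(387 \right)}} + \frac{176477}{-53165}\right) = 364446 - \left(\frac{176180}{4 + 387} + \frac{176477}{-53165}\right) = 364446 - \left(\frac{176180}{391} + 176477 \left(- \frac{1}{53165}\right)\right) = 364446 - \left(176180 \cdot \frac{1}{391} - \frac{25211}{7595}\right) = 364446 - \left(\frac{7660}{17} - \frac{25211}{7595}\right) = 364446 - \frac{57749113}{129115} = \frac{46997696177}{129115}$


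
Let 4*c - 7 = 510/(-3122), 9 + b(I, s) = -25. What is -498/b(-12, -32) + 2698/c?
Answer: 36130579/22678 ≈ 1593.2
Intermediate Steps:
b(I, s) = -34 (b(I, s) = -9 - 25 = -34)
c = 2668/1561 (c = 7/4 + (510/(-3122))/4 = 7/4 + (510*(-1/3122))/4 = 7/4 + (¼)*(-255/1561) = 7/4 - 255/6244 = 2668/1561 ≈ 1.7092)
-498/b(-12, -32) + 2698/c = -498/(-34) + 2698/(2668/1561) = -498*(-1/34) + 2698*(1561/2668) = 249/17 + 2105789/1334 = 36130579/22678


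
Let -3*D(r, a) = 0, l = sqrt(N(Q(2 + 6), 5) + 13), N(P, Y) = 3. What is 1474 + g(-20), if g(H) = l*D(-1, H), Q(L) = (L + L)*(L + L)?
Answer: 1474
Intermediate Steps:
Q(L) = 4*L**2 (Q(L) = (2*L)*(2*L) = 4*L**2)
l = 4 (l = sqrt(3 + 13) = sqrt(16) = 4)
D(r, a) = 0 (D(r, a) = -1/3*0 = 0)
g(H) = 0 (g(H) = 4*0 = 0)
1474 + g(-20) = 1474 + 0 = 1474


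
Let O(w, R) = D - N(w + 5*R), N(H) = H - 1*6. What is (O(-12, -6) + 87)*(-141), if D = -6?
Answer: -18189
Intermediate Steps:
N(H) = -6 + H (N(H) = H - 6 = -6 + H)
O(w, R) = -w - 5*R (O(w, R) = -6 - (-6 + (w + 5*R)) = -6 - (-6 + w + 5*R) = -6 + (6 - w - 5*R) = -w - 5*R)
(O(-12, -6) + 87)*(-141) = ((-1*(-12) - 5*(-6)) + 87)*(-141) = ((12 + 30) + 87)*(-141) = (42 + 87)*(-141) = 129*(-141) = -18189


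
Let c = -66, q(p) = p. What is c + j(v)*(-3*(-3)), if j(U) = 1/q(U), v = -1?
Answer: -75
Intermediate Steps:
j(U) = 1/U
c + j(v)*(-3*(-3)) = -66 + (-3*(-3))/(-1) = -66 - 1*9 = -66 - 9 = -75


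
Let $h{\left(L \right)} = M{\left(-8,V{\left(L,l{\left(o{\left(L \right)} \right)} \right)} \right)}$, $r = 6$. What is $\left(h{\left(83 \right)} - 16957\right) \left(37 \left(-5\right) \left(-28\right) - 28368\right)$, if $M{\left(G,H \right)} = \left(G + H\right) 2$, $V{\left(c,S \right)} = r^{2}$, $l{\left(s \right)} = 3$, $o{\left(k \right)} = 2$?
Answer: $391900388$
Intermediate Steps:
$V{\left(c,S \right)} = 36$ ($V{\left(c,S \right)} = 6^{2} = 36$)
$M{\left(G,H \right)} = 2 G + 2 H$
$h{\left(L \right)} = 56$ ($h{\left(L \right)} = 2 \left(-8\right) + 2 \cdot 36 = -16 + 72 = 56$)
$\left(h{\left(83 \right)} - 16957\right) \left(37 \left(-5\right) \left(-28\right) - 28368\right) = \left(56 - 16957\right) \left(37 \left(-5\right) \left(-28\right) - 28368\right) = - 16901 \left(\left(-185\right) \left(-28\right) - 28368\right) = - 16901 \left(5180 - 28368\right) = \left(-16901\right) \left(-23188\right) = 391900388$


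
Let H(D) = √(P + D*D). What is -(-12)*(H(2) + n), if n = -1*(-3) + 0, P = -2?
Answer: 36 + 12*√2 ≈ 52.971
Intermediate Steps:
H(D) = √(-2 + D²) (H(D) = √(-2 + D*D) = √(-2 + D²))
n = 3 (n = 3 + 0 = 3)
-(-12)*(H(2) + n) = -(-12)*(√(-2 + 2²) + 3) = -(-12)*(√(-2 + 4) + 3) = -(-12)*(√2 + 3) = -(-12)*(3 + √2) = -2*(-18 - 6*√2) = 36 + 12*√2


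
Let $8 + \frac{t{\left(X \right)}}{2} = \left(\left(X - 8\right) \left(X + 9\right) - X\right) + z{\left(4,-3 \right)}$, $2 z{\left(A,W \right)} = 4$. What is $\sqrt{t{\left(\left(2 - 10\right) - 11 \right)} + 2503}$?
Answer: $3 \sqrt{341} \approx 55.399$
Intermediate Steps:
$z{\left(A,W \right)} = 2$ ($z{\left(A,W \right)} = \frac{1}{2} \cdot 4 = 2$)
$t{\left(X \right)} = -12 - 2 X + 2 \left(-8 + X\right) \left(9 + X\right)$ ($t{\left(X \right)} = -16 + 2 \left(\left(\left(X - 8\right) \left(X + 9\right) - X\right) + 2\right) = -16 + 2 \left(\left(\left(-8 + X\right) \left(9 + X\right) - X\right) + 2\right) = -16 + 2 \left(\left(- X + \left(-8 + X\right) \left(9 + X\right)\right) + 2\right) = -16 + 2 \left(2 - X + \left(-8 + X\right) \left(9 + X\right)\right) = -16 + \left(4 - 2 X + 2 \left(-8 + X\right) \left(9 + X\right)\right) = -12 - 2 X + 2 \left(-8 + X\right) \left(9 + X\right)$)
$\sqrt{t{\left(\left(2 - 10\right) - 11 \right)} + 2503} = \sqrt{\left(-156 + 2 \left(\left(2 - 10\right) - 11\right)^{2}\right) + 2503} = \sqrt{\left(-156 + 2 \left(-8 - 11\right)^{2}\right) + 2503} = \sqrt{\left(-156 + 2 \left(-19\right)^{2}\right) + 2503} = \sqrt{\left(-156 + 2 \cdot 361\right) + 2503} = \sqrt{\left(-156 + 722\right) + 2503} = \sqrt{566 + 2503} = \sqrt{3069} = 3 \sqrt{341}$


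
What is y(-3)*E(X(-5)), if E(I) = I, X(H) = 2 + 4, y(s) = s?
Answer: -18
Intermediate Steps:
X(H) = 6
y(-3)*E(X(-5)) = -3*6 = -18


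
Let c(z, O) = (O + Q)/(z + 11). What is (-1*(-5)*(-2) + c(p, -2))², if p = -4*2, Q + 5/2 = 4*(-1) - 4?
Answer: 7225/36 ≈ 200.69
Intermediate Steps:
Q = -21/2 (Q = -5/2 + (4*(-1) - 4) = -5/2 + (-4 - 4) = -5/2 - 8 = -21/2 ≈ -10.500)
p = -8
c(z, O) = (-21/2 + O)/(11 + z) (c(z, O) = (O - 21/2)/(z + 11) = (-21/2 + O)/(11 + z))
(-1*(-5)*(-2) + c(p, -2))² = (-1*(-5)*(-2) + (-21/2 - 2)/(11 - 8))² = (5*(-2) - 25/2/3)² = (-10 + (⅓)*(-25/2))² = (-10 - 25/6)² = (-85/6)² = 7225/36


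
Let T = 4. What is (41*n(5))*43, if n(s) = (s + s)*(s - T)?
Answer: 17630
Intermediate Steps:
n(s) = 2*s*(-4 + s) (n(s) = (s + s)*(s - 1*4) = (2*s)*(s - 4) = (2*s)*(-4 + s) = 2*s*(-4 + s))
(41*n(5))*43 = (41*(2*5*(-4 + 5)))*43 = (41*(2*5*1))*43 = (41*10)*43 = 410*43 = 17630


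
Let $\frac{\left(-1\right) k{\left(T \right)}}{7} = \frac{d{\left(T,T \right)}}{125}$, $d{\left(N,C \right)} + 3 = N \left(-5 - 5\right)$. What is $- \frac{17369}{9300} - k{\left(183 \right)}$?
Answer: $- \frac{4859977}{46500} \approx -104.52$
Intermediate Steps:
$d{\left(N,C \right)} = -3 - 10 N$ ($d{\left(N,C \right)} = -3 + N \left(-5 - 5\right) = -3 + N \left(-10\right) = -3 - 10 N$)
$k{\left(T \right)} = \frac{21}{125} + \frac{14 T}{25}$ ($k{\left(T \right)} = - 7 \frac{-3 - 10 T}{125} = - 7 \left(-3 - 10 T\right) \frac{1}{125} = - 7 \left(- \frac{3}{125} - \frac{2 T}{25}\right) = \frac{21}{125} + \frac{14 T}{25}$)
$- \frac{17369}{9300} - k{\left(183 \right)} = - \frac{17369}{9300} - \left(\frac{21}{125} + \frac{14}{25} \cdot 183\right) = \left(-17369\right) \frac{1}{9300} - \left(\frac{21}{125} + \frac{2562}{25}\right) = - \frac{17369}{9300} - \frac{12831}{125} = - \frac{4859977}{46500}$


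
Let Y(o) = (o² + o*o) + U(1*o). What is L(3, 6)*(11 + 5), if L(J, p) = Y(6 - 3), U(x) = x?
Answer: 336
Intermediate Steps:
Y(o) = o + 2*o² (Y(o) = (o² + o*o) + 1*o = (o² + o²) + o = 2*o² + o = o + 2*o²)
L(J, p) = 21 (L(J, p) = (6 - 3)*(1 + 2*(6 - 3)) = 3*(1 + 2*3) = 3*(1 + 6) = 3*7 = 21)
L(3, 6)*(11 + 5) = 21*(11 + 5) = 21*16 = 336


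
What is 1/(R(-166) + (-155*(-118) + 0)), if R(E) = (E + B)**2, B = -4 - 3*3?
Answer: 1/50331 ≈ 1.9868e-5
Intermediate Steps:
B = -13 (B = -4 - 9 = -13)
R(E) = (-13 + E)**2 (R(E) = (E - 13)**2 = (-13 + E)**2)
1/(R(-166) + (-155*(-118) + 0)) = 1/((-13 - 166)**2 + (-155*(-118) + 0)) = 1/((-179)**2 + (18290 + 0)) = 1/(32041 + 18290) = 1/50331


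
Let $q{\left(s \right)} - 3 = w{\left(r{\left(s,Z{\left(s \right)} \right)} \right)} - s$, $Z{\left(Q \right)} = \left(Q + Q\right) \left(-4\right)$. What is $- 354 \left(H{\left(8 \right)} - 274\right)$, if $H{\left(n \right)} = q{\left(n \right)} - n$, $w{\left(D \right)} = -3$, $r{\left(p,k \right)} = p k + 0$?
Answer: $102660$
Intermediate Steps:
$Z{\left(Q \right)} = - 8 Q$ ($Z{\left(Q \right)} = 2 Q \left(-4\right) = - 8 Q$)
$r{\left(p,k \right)} = k p$ ($r{\left(p,k \right)} = k p + 0 = k p$)
$q{\left(s \right)} = - s$ ($q{\left(s \right)} = 3 - \left(3 + s\right) = - s$)
$H{\left(n \right)} = - 2 n$ ($H{\left(n \right)} = - n - n = - 2 n$)
$- 354 \left(H{\left(8 \right)} - 274\right) = - 354 \left(\left(-2\right) 8 - 274\right) = - 354 \left(-16 - 274\right) = \left(-354\right) \left(-290\right) = 102660$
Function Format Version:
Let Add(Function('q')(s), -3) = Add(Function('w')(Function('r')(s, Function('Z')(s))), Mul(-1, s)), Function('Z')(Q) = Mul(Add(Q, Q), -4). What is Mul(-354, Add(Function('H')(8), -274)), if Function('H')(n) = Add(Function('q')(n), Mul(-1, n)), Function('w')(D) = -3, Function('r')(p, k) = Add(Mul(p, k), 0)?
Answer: 102660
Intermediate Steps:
Function('Z')(Q) = Mul(-8, Q) (Function('Z')(Q) = Mul(Mul(2, Q), -4) = Mul(-8, Q))
Function('r')(p, k) = Mul(k, p) (Function('r')(p, k) = Add(Mul(k, p), 0) = Mul(k, p))
Function('q')(s) = Mul(-1, s) (Function('q')(s) = Add(3, Add(-3, Mul(-1, s))) = Mul(-1, s))
Function('H')(n) = Mul(-2, n) (Function('H')(n) = Add(Mul(-1, n), Mul(-1, n)) = Mul(-2, n))
Mul(-354, Add(Function('H')(8), -274)) = Mul(-354, Add(Mul(-2, 8), -274)) = Mul(-354, Add(-16, -274)) = Mul(-354, -290) = 102660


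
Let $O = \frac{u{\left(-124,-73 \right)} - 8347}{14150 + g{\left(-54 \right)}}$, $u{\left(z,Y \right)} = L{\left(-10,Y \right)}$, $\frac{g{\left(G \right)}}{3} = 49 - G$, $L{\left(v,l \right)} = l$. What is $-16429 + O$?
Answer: $- \frac{237555331}{14459} \approx -16430.0$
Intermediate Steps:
$g{\left(G \right)} = 147 - 3 G$ ($g{\left(G \right)} = 3 \left(49 - G\right) = 147 - 3 G$)
$u{\left(z,Y \right)} = Y$
$O = - \frac{8420}{14459}$ ($O = \frac{-73 - 8347}{14150 + \left(147 - -162\right)} = - \frac{8420}{14150 + \left(147 + 162\right)} = - \frac{8420}{14150 + 309} = - \frac{8420}{14459} \approx -0.58234$)
$-16429 + O = -16429 - \frac{8420}{14459} = - \frac{237555331}{14459}$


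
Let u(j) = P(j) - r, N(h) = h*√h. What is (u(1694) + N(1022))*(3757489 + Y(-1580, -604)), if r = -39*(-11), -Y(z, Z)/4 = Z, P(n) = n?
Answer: 4756279825 + 3842622910*√1022 ≈ 1.2760e+11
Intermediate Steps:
Y(z, Z) = -4*Z
r = 429
N(h) = h^(3/2)
u(j) = -429 + j (u(j) = j - 1*429 = j - 429 = -429 + j)
(u(1694) + N(1022))*(3757489 + Y(-1580, -604)) = ((-429 + 1694) + 1022^(3/2))*(3757489 - 4*(-604)) = (1265 + 1022*√1022)*(3757489 + 2416) = (1265 + 1022*√1022)*3759905 = 4756279825 + 3842622910*√1022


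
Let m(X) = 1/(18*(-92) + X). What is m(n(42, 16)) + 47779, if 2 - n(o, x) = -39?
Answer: 77163084/1615 ≈ 47779.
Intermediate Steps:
n(o, x) = 41 (n(o, x) = 2 - 1*(-39) = 2 + 39 = 41)
m(X) = 1/(-1656 + X)
m(n(42, 16)) + 47779 = 1/(-1656 + 41) + 47779 = 1/(-1615) + 47779 = -1/1615 + 47779 = 77163084/1615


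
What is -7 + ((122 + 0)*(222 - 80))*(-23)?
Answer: -398459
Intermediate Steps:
-7 + ((122 + 0)*(222 - 80))*(-23) = -7 + (122*142)*(-23) = -7 + 17324*(-23) = -7 - 398452 = -398459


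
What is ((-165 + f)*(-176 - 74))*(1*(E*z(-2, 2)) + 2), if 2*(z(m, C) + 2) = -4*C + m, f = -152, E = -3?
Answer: 1822750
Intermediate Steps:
z(m, C) = -2 + m/2 - 2*C (z(m, C) = -2 + (-4*C + m)/2 = -2 + (m - 4*C)/2 = -2 + (m/2 - 2*C) = -2 + m/2 - 2*C)
((-165 + f)*(-176 - 74))*(1*(E*z(-2, 2)) + 2) = ((-165 - 152)*(-176 - 74))*(1*(-3*(-2 + (½)*(-2) - 2*2)) + 2) = (-317*(-250))*(1*(-3*(-2 - 1 - 4)) + 2) = 79250*(1*(-3*(-7)) + 2) = 79250*(1*21 + 2) = 79250*(21 + 2) = 79250*23 = 1822750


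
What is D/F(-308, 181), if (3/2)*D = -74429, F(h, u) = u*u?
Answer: -148858/98283 ≈ -1.5146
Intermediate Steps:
F(h, u) = u²
D = -148858/3 (D = (⅔)*(-74429) = -148858/3 ≈ -49619.)
D/F(-308, 181) = -148858/(3*(181²)) = -148858/3/32761 = -148858/3*1/32761 = -148858/98283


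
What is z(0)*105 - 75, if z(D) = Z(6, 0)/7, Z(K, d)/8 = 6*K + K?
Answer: 4965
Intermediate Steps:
Z(K, d) = 56*K (Z(K, d) = 8*(6*K + K) = 8*(7*K) = 56*K)
z(D) = 48 (z(D) = (56*6)/7 = 336*(⅐) = 48)
z(0)*105 - 75 = 48*105 - 75 = 5040 - 75 = 4965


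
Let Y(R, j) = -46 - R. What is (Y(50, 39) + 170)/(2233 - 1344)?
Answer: 74/889 ≈ 0.083240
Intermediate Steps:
(Y(50, 39) + 170)/(2233 - 1344) = ((-46 - 1*50) + 170)/(2233 - 1344) = ((-46 - 50) + 170)/889 = (-96 + 170)*(1/889) = 74*(1/889) = 74/889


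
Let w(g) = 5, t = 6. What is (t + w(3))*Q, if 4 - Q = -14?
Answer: 198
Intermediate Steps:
Q = 18 (Q = 4 - 1*(-14) = 4 + 14 = 18)
(t + w(3))*Q = (6 + 5)*18 = 11*18 = 198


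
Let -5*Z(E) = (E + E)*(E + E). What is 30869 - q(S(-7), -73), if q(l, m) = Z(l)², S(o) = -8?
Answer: 706189/25 ≈ 28248.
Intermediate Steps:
Z(E) = -4*E²/5 (Z(E) = -(E + E)*(E + E)/5 = -2*E*2*E/5 = -4*E²/5)
q(l, m) = 16*l⁴/25 (q(l, m) = (-4*l²/5)² = 16*l⁴/25)
30869 - q(S(-7), -73) = 30869 - 16*(-8)⁴/25 = 30869 - 16*4096/25 = 30869 - 1*65536/25 = 30869 - 65536/25 = 706189/25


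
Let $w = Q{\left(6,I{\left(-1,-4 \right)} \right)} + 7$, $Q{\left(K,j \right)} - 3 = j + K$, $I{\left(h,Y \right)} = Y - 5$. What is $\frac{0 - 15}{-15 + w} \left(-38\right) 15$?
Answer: $- \frac{4275}{4} \approx -1068.8$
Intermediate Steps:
$I{\left(h,Y \right)} = -5 + Y$
$Q{\left(K,j \right)} = 3 + K + j$ ($Q{\left(K,j \right)} = 3 + \left(j + K\right) = 3 + \left(K + j\right) = 3 + K + j$)
$w = 7$ ($w = \left(3 + 6 - 9\right) + 7 = 0 + 7 = 7$)
$\frac{0 - 15}{-15 + w} \left(-38\right) 15 = \frac{0 - 15}{-15 + 7} \left(-38\right) 15 = - \frac{15}{-8} \left(-38\right) 15 = \left(-15\right) \left(- \frac{1}{8}\right) \left(-38\right) 15 = \frac{15}{8} \left(-38\right) 15 = \left(- \frac{285}{4}\right) 15 = - \frac{4275}{4}$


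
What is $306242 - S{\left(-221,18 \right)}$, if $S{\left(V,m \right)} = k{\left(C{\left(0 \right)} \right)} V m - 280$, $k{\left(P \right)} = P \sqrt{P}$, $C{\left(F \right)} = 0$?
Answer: $306522$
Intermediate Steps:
$k{\left(P \right)} = P^{\frac{3}{2}}$
$S{\left(V,m \right)} = -280$ ($S{\left(V,m \right)} = 0^{\frac{3}{2}} V m - 280 = 0 V m - 280 = 0 m - 280 = 0 - 280 = -280$)
$306242 - S{\left(-221,18 \right)} = 306242 - -280 = 306242 + 280 = 306522$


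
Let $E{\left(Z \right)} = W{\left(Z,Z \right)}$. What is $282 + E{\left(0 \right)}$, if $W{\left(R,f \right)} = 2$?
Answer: $284$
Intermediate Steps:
$E{\left(Z \right)} = 2$
$282 + E{\left(0 \right)} = 282 + 2 = 284$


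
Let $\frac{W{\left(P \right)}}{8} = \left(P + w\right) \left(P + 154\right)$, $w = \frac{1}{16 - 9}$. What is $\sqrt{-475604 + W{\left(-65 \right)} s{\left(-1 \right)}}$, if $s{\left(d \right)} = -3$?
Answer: $\frac{2 i \sqrt{4129097}}{7} \approx 580.58 i$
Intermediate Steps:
$w = \frac{1}{7} \approx 0.14286$
$W{\left(P \right)} = 8 \left(154 + P\right) \left(\frac{1}{7} + P\right)$ ($W{\left(P \right)} = 8 \left(P + \frac{1}{7}\right) \left(P + 154\right) = 8 \left(\frac{1}{7} + P\right) \left(154 + P\right) = 8 \left(154 + P\right) \left(\frac{1}{7} + P\right)$)
$\sqrt{-475604 + W{\left(-65 \right)} s{\left(-1 \right)}} = \sqrt{-475604 + \left(176 + 8 \left(-65\right)^{2} + \frac{8632}{7} \left(-65\right)\right) \left(-3\right)} = \sqrt{-475604 + \left(176 + 8 \cdot 4225 - \frac{561080}{7}\right) \left(-3\right)} = \sqrt{-475604 + \left(176 + 33800 - \frac{561080}{7}\right) \left(-3\right)} = \sqrt{-475604 - - \frac{969744}{7}} = \sqrt{-475604 + \frac{969744}{7}} = \sqrt{- \frac{2359484}{7}} = \frac{2 i \sqrt{4129097}}{7}$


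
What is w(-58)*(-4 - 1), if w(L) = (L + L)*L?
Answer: -33640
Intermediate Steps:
w(L) = 2*L² (w(L) = (2*L)*L = 2*L²)
w(-58)*(-4 - 1) = (2*(-58)²)*(-4 - 1) = (2*3364)*(-5) = 6728*(-5) = -33640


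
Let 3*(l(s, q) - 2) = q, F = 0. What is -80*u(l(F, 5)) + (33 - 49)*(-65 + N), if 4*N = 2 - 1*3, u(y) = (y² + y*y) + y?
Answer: -12604/9 ≈ -1400.4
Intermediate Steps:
l(s, q) = 2 + q/3
u(y) = y + 2*y² (u(y) = (y² + y²) + y = 2*y² + y = y + 2*y²)
N = -¼ (N = (2 - 1*3)/4 = (2 - 3)/4 = (¼)*(-1) = -¼ ≈ -0.25000)
-80*u(l(F, 5)) + (33 - 49)*(-65 + N) = -80*(2 + (⅓)*5)*(1 + 2*(2 + (⅓)*5)) + (33 - 49)*(-65 - ¼) = -80*(2 + 5/3)*(1 + 2*(2 + 5/3)) - 16*(-261/4) = -880*(1 + 2*(11/3))/3 + 1044 = -880*(1 + 22/3)/3 + 1044 = -880*25/(3*3) + 1044 = -80*275/9 + 1044 = -22000/9 + 1044 = -12604/9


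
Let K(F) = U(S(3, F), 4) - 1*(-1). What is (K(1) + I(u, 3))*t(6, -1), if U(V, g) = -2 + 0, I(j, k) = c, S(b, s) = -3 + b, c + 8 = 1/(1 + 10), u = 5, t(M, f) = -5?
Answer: 490/11 ≈ 44.545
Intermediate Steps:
c = -87/11 (c = -8 + 1/(1 + 10) = -8 + 1/11 = -87/11 ≈ -7.9091)
I(j, k) = -87/11
U(V, g) = -2
K(F) = -1 (K(F) = -2 - 1*(-1) = -2 + 1 = -1)
(K(1) + I(u, 3))*t(6, -1) = (-1 - 87/11)*(-5) = -98/11*(-5) = 490/11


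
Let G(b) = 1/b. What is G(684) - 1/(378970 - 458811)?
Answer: 80525/54611244 ≈ 0.0014745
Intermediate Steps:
G(684) - 1/(378970 - 458811) = 1/684 - 1/(378970 - 458811) = 1/684 - 1/(-79841) = 1/684 - 1*(-1/79841) = 1/684 + 1/79841 = 80525/54611244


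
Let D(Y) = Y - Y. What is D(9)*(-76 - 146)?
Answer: 0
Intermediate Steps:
D(Y) = 0
D(9)*(-76 - 146) = 0*(-76 - 146) = 0*(-222) = 0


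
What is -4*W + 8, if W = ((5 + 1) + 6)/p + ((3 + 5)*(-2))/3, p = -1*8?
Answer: 106/3 ≈ 35.333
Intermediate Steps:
p = -8
W = -41/6 (W = ((5 + 1) + 6)/(-8) + ((3 + 5)*(-2))/3 = (6 + 6)*(-⅛) + (8*(-2))*(⅓) = 12*(-⅛) - 16*⅓ = -3/2 - 16/3 = -41/6 ≈ -6.8333)
-4*W + 8 = -4*(-41/6) + 8 = 82/3 + 8 = 106/3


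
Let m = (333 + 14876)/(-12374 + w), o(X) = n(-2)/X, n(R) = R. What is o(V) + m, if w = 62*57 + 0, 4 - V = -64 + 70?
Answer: -6369/8840 ≈ -0.72048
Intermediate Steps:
V = -2 (V = 4 - (-64 + 70) = 4 - 1*6 = 4 - 6 = -2)
w = 3534 (w = 3534 + 0 = 3534)
o(X) = -2/X
m = -15209/8840 (m = (333 + 14876)/(-12374 + 3534) = 15209/(-8840) = 15209*(-1/8840) = -15209/8840 ≈ -1.7205)
o(V) + m = -2/(-2) - 15209/8840 = -2*(-½) - 15209/8840 = 1 - 15209/8840 = -6369/8840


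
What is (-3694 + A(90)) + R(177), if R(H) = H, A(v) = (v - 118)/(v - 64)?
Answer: -45735/13 ≈ -3518.1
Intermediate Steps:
A(v) = (-118 + v)/(-64 + v)
(-3694 + A(90)) + R(177) = (-3694 + (-118 + 90)/(-64 + 90)) + 177 = (-3694 - 28/26) + 177 = (-3694 + (1/26)*(-28)) + 177 = (-3694 - 14/13) + 177 = -48036/13 + 177 = -45735/13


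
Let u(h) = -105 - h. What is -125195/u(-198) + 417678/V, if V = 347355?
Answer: -155728549/115785 ≈ -1345.0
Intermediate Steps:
-125195/u(-198) + 417678/V = -125195/(-105 - 1*(-198)) + 417678/347355 = -125195/(-105 + 198) + 417678*(1/347355) = -125195/93 + 139226/115785 = -155728549/115785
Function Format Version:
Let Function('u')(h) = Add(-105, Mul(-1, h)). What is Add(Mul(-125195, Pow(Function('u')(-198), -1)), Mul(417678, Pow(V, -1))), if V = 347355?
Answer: Rational(-155728549, 115785) ≈ -1345.0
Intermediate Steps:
Add(Mul(-125195, Pow(Function('u')(-198), -1)), Mul(417678, Pow(V, -1))) = Add(Mul(-125195, Pow(Add(-105, Mul(-1, -198)), -1)), Mul(417678, Pow(347355, -1))) = Add(Mul(-125195, Pow(Add(-105, 198), -1)), Mul(417678, Rational(1, 347355))) = Add(Mul(-125195, Pow(93, -1)), Rational(139226, 115785)) = Add(Mul(-125195, Rational(1, 93)), Rational(139226, 115785)) = Add(Rational(-125195, 93), Rational(139226, 115785)) = Rational(-155728549, 115785)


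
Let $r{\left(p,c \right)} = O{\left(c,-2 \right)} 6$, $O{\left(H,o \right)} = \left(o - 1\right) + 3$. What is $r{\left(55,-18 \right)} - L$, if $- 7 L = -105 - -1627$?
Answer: $\frac{1522}{7} \approx 217.43$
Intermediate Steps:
$O{\left(H,o \right)} = 2 + o$ ($O{\left(H,o \right)} = \left(-1 + o\right) + 3 = 2 + o$)
$r{\left(p,c \right)} = 0$ ($r{\left(p,c \right)} = \left(2 - 2\right) 6 = 0 \cdot 6 = 0$)
$L = - \frac{1522}{7}$ ($L = - \frac{-105 - -1627}{7} = - \frac{-105 + 1627}{7} = \left(- \frac{1}{7}\right) 1522 = - \frac{1522}{7} \approx -217.43$)
$r{\left(55,-18 \right)} - L = 0 - - \frac{1522}{7} = 0 + \frac{1522}{7} = \frac{1522}{7}$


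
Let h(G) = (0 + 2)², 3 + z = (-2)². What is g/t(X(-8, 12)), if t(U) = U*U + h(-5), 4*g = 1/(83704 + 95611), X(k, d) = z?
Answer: 1/3586300 ≈ 2.7884e-7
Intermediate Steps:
z = 1 (z = -3 + (-2)² = -3 + 4 = 1)
X(k, d) = 1
g = 1/717260 (g = 1/(4*(83704 + 95611)) = (¼)/179315 = (¼)*(1/179315) = 1/717260 ≈ 1.3942e-6)
h(G) = 4 (h(G) = 2² = 4)
t(U) = 4 + U² (t(U) = U*U + 4 = U² + 4 = 4 + U²)
g/t(X(-8, 12)) = 1/(717260*(4 + 1²)) = 1/(717260*(4 + 1)) = (1/717260)/5 = (1/717260)*(⅕) = 1/3586300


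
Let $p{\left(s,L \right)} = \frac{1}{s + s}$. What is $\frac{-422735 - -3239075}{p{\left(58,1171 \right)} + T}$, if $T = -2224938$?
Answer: $- \frac{326695440}{258092807} \approx -1.2658$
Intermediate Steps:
$p{\left(s,L \right)} = \frac{1}{2 s}$
$\frac{-422735 - -3239075}{p{\left(58,1171 \right)} + T} = \frac{-422735 - -3239075}{\frac{1}{2 \cdot 58} - 2224938} = \frac{-422735 + 3239075}{\frac{1}{2} \cdot \frac{1}{58} - 2224938} = \frac{2816340}{\frac{1}{116} - 2224938} = \frac{2816340}{- \frac{258092807}{116}} = 2816340 \left(- \frac{116}{258092807}\right) = - \frac{326695440}{258092807}$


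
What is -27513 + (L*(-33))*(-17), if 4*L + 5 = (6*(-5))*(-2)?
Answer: -79197/4 ≈ -19799.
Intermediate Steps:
L = 55/4 (L = -5/4 + ((6*(-5))*(-2))/4 = -5/4 + (-30*(-2))/4 = -5/4 + (¼)*60 = -5/4 + 15 = 55/4 ≈ 13.750)
-27513 + (L*(-33))*(-17) = -27513 + ((55/4)*(-33))*(-17) = -27513 - 1815/4*(-17) = -27513 + 30855/4 = -79197/4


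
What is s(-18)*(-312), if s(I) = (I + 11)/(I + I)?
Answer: -182/3 ≈ -60.667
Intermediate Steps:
s(I) = (11 + I)/(2*I) (s(I) = (11 + I)/((2*I)) = (11 + I)*(1/(2*I)) = (11 + I)/(2*I))
s(-18)*(-312) = ((½)*(11 - 18)/(-18))*(-312) = ((½)*(-1/18)*(-7))*(-312) = (7/36)*(-312) = -182/3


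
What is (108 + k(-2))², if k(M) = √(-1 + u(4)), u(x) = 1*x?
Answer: (108 + √3)² ≈ 12041.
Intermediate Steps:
u(x) = x
k(M) = √3 (k(M) = √(-1 + 4) = √3)
(108 + k(-2))² = (108 + √3)²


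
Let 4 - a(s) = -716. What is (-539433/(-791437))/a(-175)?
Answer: 59937/63314960 ≈ 0.00094665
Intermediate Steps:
a(s) = 720 (a(s) = 4 - 1*(-716) = 4 + 716 = 720)
(-539433/(-791437))/a(-175) = -539433/(-791437)/720 = -539433*(-1/791437)*(1/720) = (539433/791437)*(1/720) = 59937/63314960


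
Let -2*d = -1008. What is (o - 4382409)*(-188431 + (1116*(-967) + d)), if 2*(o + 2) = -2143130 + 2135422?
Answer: 5557831995235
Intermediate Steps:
d = 504 (d = -1/2*(-1008) = 504)
o = -3856 (o = -2 + (-2143130 + 2135422)/2 = -2 + (1/2)*(-7708) = -2 - 3854 = -3856)
(o - 4382409)*(-188431 + (1116*(-967) + d)) = (-3856 - 4382409)*(-188431 + (1116*(-967) + 504)) = -4386265*(-188431 + (-1079172 + 504)) = -4386265*(-188431 - 1078668) = -4386265*(-1267099) = 5557831995235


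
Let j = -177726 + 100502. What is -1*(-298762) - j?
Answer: 375986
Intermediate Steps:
j = -77224
-1*(-298762) - j = -1*(-298762) - 1*(-77224) = 298762 + 77224 = 375986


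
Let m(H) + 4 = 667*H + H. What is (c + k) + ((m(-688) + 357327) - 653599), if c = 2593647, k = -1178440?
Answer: 659347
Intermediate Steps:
m(H) = -4 + 668*H (m(H) = -4 + (667*H + H) = -4 + 668*H)
(c + k) + ((m(-688) + 357327) - 653599) = (2593647 - 1178440) + (((-4 + 668*(-688)) + 357327) - 653599) = 1415207 + (((-4 - 459584) + 357327) - 653599) = 1415207 + ((-459588 + 357327) - 653599) = 1415207 + (-102261 - 653599) = 1415207 - 755860 = 659347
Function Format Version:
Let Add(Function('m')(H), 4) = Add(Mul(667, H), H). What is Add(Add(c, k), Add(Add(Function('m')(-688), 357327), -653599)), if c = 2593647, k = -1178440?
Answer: 659347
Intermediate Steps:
Function('m')(H) = Add(-4, Mul(668, H)) (Function('m')(H) = Add(-4, Add(Mul(667, H), H)) = Add(-4, Mul(668, H)))
Add(Add(c, k), Add(Add(Function('m')(-688), 357327), -653599)) = Add(Add(2593647, -1178440), Add(Add(Add(-4, Mul(668, -688)), 357327), -653599)) = Add(1415207, Add(Add(Add(-4, -459584), 357327), -653599)) = Add(1415207, Add(Add(-459588, 357327), -653599)) = Add(1415207, Add(-102261, -653599)) = Add(1415207, -755860) = 659347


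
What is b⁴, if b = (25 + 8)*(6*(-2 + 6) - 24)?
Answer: 0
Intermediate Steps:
b = 0 (b = 33*(6*4 - 24) = 33*(24 - 24) = 33*0 = 0)
b⁴ = 0⁴ = 0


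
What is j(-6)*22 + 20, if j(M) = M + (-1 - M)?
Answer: -2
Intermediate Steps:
j(M) = -1
j(-6)*22 + 20 = -1*22 + 20 = -22 + 20 = -2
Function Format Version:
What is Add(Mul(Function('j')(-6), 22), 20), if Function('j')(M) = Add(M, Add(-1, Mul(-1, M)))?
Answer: -2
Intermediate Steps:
Function('j')(M) = -1
Add(Mul(Function('j')(-6), 22), 20) = Add(Mul(-1, 22), 20) = Add(-22, 20) = -2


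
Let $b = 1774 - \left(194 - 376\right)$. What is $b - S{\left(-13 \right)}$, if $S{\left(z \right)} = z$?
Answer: $1969$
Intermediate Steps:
$b = 1956$ ($b = 1774 - \left(194 - 376\right) = 1774 - -182 = 1774 + 182 = 1956$)
$b - S{\left(-13 \right)} = 1956 - -13 = 1956 + 13 = 1969$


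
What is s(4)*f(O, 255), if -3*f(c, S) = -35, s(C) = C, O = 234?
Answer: 140/3 ≈ 46.667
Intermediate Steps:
f(c, S) = 35/3 (f(c, S) = -⅓*(-35) = 35/3)
s(4)*f(O, 255) = 4*(35/3) = 140/3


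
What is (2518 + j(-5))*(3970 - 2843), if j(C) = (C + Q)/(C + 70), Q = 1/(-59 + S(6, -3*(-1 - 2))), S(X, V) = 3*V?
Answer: 5902413433/2080 ≈ 2.8377e+6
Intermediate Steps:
Q = -1/32 (Q = 1/(-59 + 3*(-3*(-1 - 2))) = 1/(-59 + 3*(-3*(-3))) = 1/(-59 + 3*9) = 1/(-59 + 27) = 1/(-32) = -1/32 ≈ -0.031250)
j(C) = (-1/32 + C)/(70 + C) (j(C) = (C - 1/32)/(C + 70) = (-1/32 + C)/(70 + C))
(2518 + j(-5))*(3970 - 2843) = (2518 + (-1/32 - 5)/(70 - 5))*(3970 - 2843) = (2518 - 161/32/65)*1127 = (2518 + (1/65)*(-161/32))*1127 = (2518 - 161/2080)*1127 = (5237279/2080)*1127 = 5902413433/2080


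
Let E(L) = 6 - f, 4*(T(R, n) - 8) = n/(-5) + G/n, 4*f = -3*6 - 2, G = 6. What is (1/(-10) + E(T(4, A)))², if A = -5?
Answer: 11881/100 ≈ 118.81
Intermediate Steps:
f = -5 (f = (-3*6 - 2)/4 = (-18 - 2)/4 = (¼)*(-20) = -5)
T(R, n) = 8 - n/20 + 3/(2*n) (T(R, n) = 8 + (n/(-5) + 6/n)/4 = 8 + (n*(-⅕) + 6/n)/4 = 8 + (-n/5 + 6/n)/4 = 8 + (6/n - n/5)/4 = 8 + (-n/20 + 3/(2*n)) = 8 - n/20 + 3/(2*n))
E(L) = 11 (E(L) = 6 - 1*(-5) = 6 + 5 = 11)
(1/(-10) + E(T(4, A)))² = (1/(-10) + 11)² = (-⅒ + 11)² = (109/10)² = 11881/100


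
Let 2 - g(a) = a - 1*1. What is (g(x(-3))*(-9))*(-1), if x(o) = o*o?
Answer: -54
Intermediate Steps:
x(o) = o**2
g(a) = 3 - a (g(a) = 2 - (a - 1*1) = 2 - (a - 1) = 2 - (-1 + a) = 2 + (1 - a) = 3 - a)
(g(x(-3))*(-9))*(-1) = ((3 - 1*(-3)**2)*(-9))*(-1) = ((3 - 1*9)*(-9))*(-1) = ((3 - 9)*(-9))*(-1) = -6*(-9)*(-1) = 54*(-1) = -54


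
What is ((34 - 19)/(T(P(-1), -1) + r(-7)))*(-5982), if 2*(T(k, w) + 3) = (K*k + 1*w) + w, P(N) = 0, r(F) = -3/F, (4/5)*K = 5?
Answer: 125622/5 ≈ 25124.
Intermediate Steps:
K = 25/4 (K = (5/4)*5 = 25/4 ≈ 6.2500)
T(k, w) = -3 + w + 25*k/8 (T(k, w) = -3 + ((25*k/4 + 1*w) + w)/2 = -3 + ((25*k/4 + w) + w)/2 = -3 + ((w + 25*k/4) + w)/2 = -3 + (2*w + 25*k/4)/2 = -3 + (w + 25*k/8) = -3 + w + 25*k/8)
((34 - 19)/(T(P(-1), -1) + r(-7)))*(-5982) = ((34 - 19)/((-3 - 1 + (25/8)*0) - 3/(-7)))*(-5982) = (15/((-3 - 1 + 0) - 3*(-⅐)))*(-5982) = (15/(-4 + 3/7))*(-5982) = (15/(-25/7))*(-5982) = (15*(-7/25))*(-5982) = -21/5*(-5982) = 125622/5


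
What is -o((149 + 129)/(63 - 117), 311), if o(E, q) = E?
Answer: 139/27 ≈ 5.1481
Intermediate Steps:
-o((149 + 129)/(63 - 117), 311) = -(149 + 129)/(63 - 117) = -278/(-54) = -278*(-1)/54 = -1*(-139/27) = 139/27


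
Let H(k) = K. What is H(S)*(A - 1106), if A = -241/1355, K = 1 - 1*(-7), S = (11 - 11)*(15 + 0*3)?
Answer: -11990968/1355 ≈ -8849.4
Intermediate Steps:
S = 0 (S = 0*(15 + 0) = 0*15 = 0)
K = 8 (K = 1 + 7 = 8)
H(k) = 8
A = -241/1355 (A = -241*1/1355 = -241/1355 ≈ -0.17786)
H(S)*(A - 1106) = 8*(-241/1355 - 1106) = 8*(-1498871/1355) = -11990968/1355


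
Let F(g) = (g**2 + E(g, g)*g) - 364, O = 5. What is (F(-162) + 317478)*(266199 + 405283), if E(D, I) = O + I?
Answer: 247637189744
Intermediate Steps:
E(D, I) = 5 + I
F(g) = -364 + g**2 + g*(5 + g) (F(g) = (g**2 + (5 + g)*g) - 364 = (g**2 + g*(5 + g)) - 364 = -364 + g**2 + g*(5 + g))
(F(-162) + 317478)*(266199 + 405283) = ((-364 + (-162)**2 - 162*(5 - 162)) + 317478)*(266199 + 405283) = ((-364 + 26244 - 162*(-157)) + 317478)*671482 = ((-364 + 26244 + 25434) + 317478)*671482 = (51314 + 317478)*671482 = 368792*671482 = 247637189744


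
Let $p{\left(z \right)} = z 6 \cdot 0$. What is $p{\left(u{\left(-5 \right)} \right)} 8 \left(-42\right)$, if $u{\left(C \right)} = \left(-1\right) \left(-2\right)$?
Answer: $0$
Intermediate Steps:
$u{\left(C \right)} = 2$
$p{\left(z \right)} = 0$ ($p{\left(z \right)} = 6 z 0 = 0$)
$p{\left(u{\left(-5 \right)} \right)} 8 \left(-42\right) = 0 \cdot 8 \left(-42\right) = 0 \left(-42\right) = 0$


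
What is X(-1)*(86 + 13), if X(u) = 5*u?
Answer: -495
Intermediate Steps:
X(-1)*(86 + 13) = (5*(-1))*(86 + 13) = -5*99 = -495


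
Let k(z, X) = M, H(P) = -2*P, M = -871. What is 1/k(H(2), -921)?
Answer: -1/871 ≈ -0.0011481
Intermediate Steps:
k(z, X) = -871
1/k(H(2), -921) = 1/(-871) = -1/871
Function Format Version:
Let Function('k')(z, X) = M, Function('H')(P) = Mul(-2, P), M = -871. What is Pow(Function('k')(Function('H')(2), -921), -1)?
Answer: Rational(-1, 871) ≈ -0.0011481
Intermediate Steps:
Function('k')(z, X) = -871
Pow(Function('k')(Function('H')(2), -921), -1) = Pow(-871, -1) = Rational(-1, 871)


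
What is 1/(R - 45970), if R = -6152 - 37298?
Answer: -1/89420 ≈ -1.1183e-5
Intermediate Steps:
R = -43450
1/(R - 45970) = 1/(-43450 - 45970) = 1/(-89420) = -1/89420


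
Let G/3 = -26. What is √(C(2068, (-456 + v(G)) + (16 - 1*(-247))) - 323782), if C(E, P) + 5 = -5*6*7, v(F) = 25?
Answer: I*√323997 ≈ 569.21*I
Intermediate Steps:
G = -78 (G = 3*(-26) = -78)
C(E, P) = -215 (C(E, P) = -5 - 5*6*7 = -5 - 30*7 = -5 - 210 = -215)
√(C(2068, (-456 + v(G)) + (16 - 1*(-247))) - 323782) = √(-215 - 323782) = √(-323997) = I*√323997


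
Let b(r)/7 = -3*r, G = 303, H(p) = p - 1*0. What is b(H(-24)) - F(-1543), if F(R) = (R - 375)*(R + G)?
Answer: -2377816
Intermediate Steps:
H(p) = p (H(p) = p + 0 = p)
b(r) = -21*r (b(r) = 7*(-3*r) = -21*r)
F(R) = (-375 + R)*(303 + R) (F(R) = (R - 375)*(R + 303) = (-375 + R)*(303 + R))
b(H(-24)) - F(-1543) = -21*(-24) - (-113625 + (-1543)² - 72*(-1543)) = 504 - (-113625 + 2380849 + 111096) = 504 - 1*2378320 = 504 - 2378320 = -2377816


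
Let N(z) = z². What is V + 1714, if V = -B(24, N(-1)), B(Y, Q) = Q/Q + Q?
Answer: 1712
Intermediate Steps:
B(Y, Q) = 1 + Q
V = -2 (V = -(1 + (-1)²) = -(1 + 1) = -1*2 = -2)
V + 1714 = -2 + 1714 = 1712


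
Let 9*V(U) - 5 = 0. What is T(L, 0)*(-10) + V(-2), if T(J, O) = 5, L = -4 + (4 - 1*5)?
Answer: -445/9 ≈ -49.444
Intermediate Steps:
V(U) = 5/9 (V(U) = 5/9 + (1/9)*0 = 5/9 + 0 = 5/9)
L = -5 (L = -4 + (4 - 5) = -4 - 1 = -5)
T(L, 0)*(-10) + V(-2) = 5*(-10) + 5/9 = -50 + 5/9 = -445/9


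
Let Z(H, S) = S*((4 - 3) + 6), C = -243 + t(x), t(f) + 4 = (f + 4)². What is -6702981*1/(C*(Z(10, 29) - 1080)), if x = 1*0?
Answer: -2234327/67529 ≈ -33.087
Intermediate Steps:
x = 0
t(f) = -4 + (4 + f)² (t(f) = -4 + (f + 4)² = -4 + (4 + f)²)
C = -231 (C = -243 + (-4 + (4 + 0)²) = -243 + (-4 + 4²) = -243 + (-4 + 16) = -243 + 12 = -231)
Z(H, S) = 7*S (Z(H, S) = S*(1 + 6) = S*7 = 7*S)
-6702981*1/(C*(Z(10, 29) - 1080)) = -6702981*(-1/(231*(7*29 - 1080))) = -6702981*(-1/(231*(203 - 1080))) = -6702981/((-231*(-877))) = -6702981/202587 = -6702981*1/202587 = -2234327/67529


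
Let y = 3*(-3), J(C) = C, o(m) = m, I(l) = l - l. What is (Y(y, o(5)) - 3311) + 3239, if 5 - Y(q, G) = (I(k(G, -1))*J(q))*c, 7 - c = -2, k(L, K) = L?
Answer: -67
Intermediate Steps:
I(l) = 0
y = -9
c = 9 (c = 7 - 1*(-2) = 7 + 2 = 9)
Y(q, G) = 5 (Y(q, G) = 5 - 0*q*9 = 5 - 0*9 = 5 - 1*0 = 5 + 0 = 5)
(Y(y, o(5)) - 3311) + 3239 = (5 - 3311) + 3239 = -3306 + 3239 = -67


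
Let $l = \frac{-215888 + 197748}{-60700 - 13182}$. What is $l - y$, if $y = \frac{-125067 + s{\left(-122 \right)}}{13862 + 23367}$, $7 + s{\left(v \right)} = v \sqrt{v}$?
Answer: $\frac{4958025664}{1375276489} + \frac{122 i \sqrt{122}}{37229} \approx 3.6051 + 0.036196 i$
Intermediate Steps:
$s{\left(v \right)} = -7 + v^{\frac{3}{2}}$ ($s{\left(v \right)} = -7 + v \sqrt{v} = -7 + v^{\frac{3}{2}}$)
$y = - \frac{125074}{37229} - \frac{122 i \sqrt{122}}{37229}$ ($y = \frac{-125067 - \left(7 - \left(-122\right)^{\frac{3}{2}}\right)}{13862 + 23367} = \frac{-125067 - \left(7 + 122 i \sqrt{122}\right)}{37229} = \left(-125074 - 122 i \sqrt{122}\right) \frac{1}{37229} = - \frac{125074}{37229} - \frac{122 i \sqrt{122}}{37229} \approx -3.3596 - 0.036196 i$)
$l = \frac{9070}{36941}$ ($l = - \frac{18140}{-73882} = \left(-18140\right) \left(- \frac{1}{73882}\right) = \frac{9070}{36941} \approx 0.24553$)
$l - y = \frac{9070}{36941} - \left(- \frac{125074}{37229} - \frac{122 i \sqrt{122}}{37229}\right) = \frac{9070}{36941} + \left(\frac{125074}{37229} + \frac{122 i \sqrt{122}}{37229}\right) = \frac{4958025664}{1375276489} + \frac{122 i \sqrt{122}}{37229}$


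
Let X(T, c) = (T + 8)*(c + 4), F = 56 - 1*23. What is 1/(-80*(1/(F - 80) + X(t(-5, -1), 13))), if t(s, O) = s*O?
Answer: -47/830880 ≈ -5.6567e-5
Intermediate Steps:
F = 33 (F = 56 - 23 = 33)
t(s, O) = O*s
X(T, c) = (4 + c)*(8 + T) (X(T, c) = (8 + T)*(4 + c) = (4 + c)*(8 + T))
1/(-80*(1/(F - 80) + X(t(-5, -1), 13))) = 1/(-80*(1/(33 - 80) + (32 + 4*(-1*(-5)) + 8*13 - 1*(-5)*13))) = 1/(-80*(1/(-47) + (32 + 4*5 + 104 + 5*13))) = 1/(-80*(-1/47 + (32 + 20 + 104 + 65))) = 1/(-80*(-1/47 + 221)) = 1/(-80*10386/47) = 1/(-830880/47) = -47/830880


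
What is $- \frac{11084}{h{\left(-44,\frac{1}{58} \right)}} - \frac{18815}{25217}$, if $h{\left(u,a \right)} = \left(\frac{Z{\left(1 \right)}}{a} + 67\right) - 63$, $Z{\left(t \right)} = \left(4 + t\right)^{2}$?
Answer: $- \frac{153431119}{18332759} \approx -8.3692$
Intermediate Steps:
$h{\left(u,a \right)} = 4 + \frac{25}{a}$ ($h{\left(u,a \right)} = \left(\frac{\left(4 + 1\right)^{2}}{a} + 67\right) - 63 = \left(\frac{5^{2}}{a} + 67\right) - 63 = \left(\frac{25}{a} + 67\right) - 63 = \left(67 + \frac{25}{a}\right) - 63 = 4 + \frac{25}{a}$)
$- \frac{11084}{h{\left(-44,\frac{1}{58} \right)}} - \frac{18815}{25217} = - \frac{11084}{4 + \frac{25}{\frac{1}{58}}} - \frac{18815}{25217} = - \frac{11084}{4 + 25 \frac{1}{\frac{1}{58}}} - \frac{18815}{25217} = - \frac{11084}{4 + 25 \cdot 58} - \frac{18815}{25217} = - \frac{11084}{4 + 1450} - \frac{18815}{25217} = - \frac{11084}{1454} - \frac{18815}{25217} = \left(-11084\right) \frac{1}{1454} - \frac{18815}{25217} = - \frac{5542}{727} - \frac{18815}{25217} = - \frac{153431119}{18332759}$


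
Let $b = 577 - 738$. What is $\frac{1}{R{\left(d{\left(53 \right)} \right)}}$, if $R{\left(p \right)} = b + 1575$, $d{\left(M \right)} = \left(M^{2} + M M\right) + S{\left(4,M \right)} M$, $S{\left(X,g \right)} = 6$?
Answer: $\frac{1}{1414} \approx 0.00070721$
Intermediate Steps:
$b = -161$
$d{\left(M \right)} = 2 M^{2} + 6 M$ ($d{\left(M \right)} = \left(M^{2} + M M\right) + 6 M = \left(M^{2} + M^{2}\right) + 6 M = 2 M^{2} + 6 M$)
$R{\left(p \right)} = 1414$ ($R{\left(p \right)} = -161 + 1575 = 1414$)
$\frac{1}{R{\left(d{\left(53 \right)} \right)}} = \frac{1}{1414}$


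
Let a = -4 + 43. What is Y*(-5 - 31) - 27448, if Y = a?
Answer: -28852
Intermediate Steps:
a = 39
Y = 39
Y*(-5 - 31) - 27448 = 39*(-5 - 31) - 27448 = 39*(-36) - 27448 = -1404 - 27448 = -28852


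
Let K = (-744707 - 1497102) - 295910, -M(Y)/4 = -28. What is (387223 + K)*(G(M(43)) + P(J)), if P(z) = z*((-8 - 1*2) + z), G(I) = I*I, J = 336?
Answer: -262532551680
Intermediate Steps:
M(Y) = 112 (M(Y) = -4*(-28) = 112)
G(I) = I²
P(z) = z*(-10 + z) (P(z) = z*((-8 - 2) + z) = z*(-10 + z))
K = -2537719 (K = -2241809 - 295910 = -2537719)
(387223 + K)*(G(M(43)) + P(J)) = (387223 - 2537719)*(112² + 336*(-10 + 336)) = -2150496*(12544 + 336*326) = -2150496*(12544 + 109536) = -2150496*122080 = -262532551680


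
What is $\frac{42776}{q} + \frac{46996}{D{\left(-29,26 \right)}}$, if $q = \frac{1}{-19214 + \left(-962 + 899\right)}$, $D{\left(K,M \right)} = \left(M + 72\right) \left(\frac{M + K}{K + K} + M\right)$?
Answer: $- \frac{61052036210244}{74039} \approx -8.2459 \cdot 10^{8}$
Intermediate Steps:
$D{\left(K,M \right)} = \left(72 + M\right) \left(M + \frac{K + M}{2 K}\right)$ ($D{\left(K,M \right)} = \left(72 + M\right) \left(\frac{K + M}{2 K} + M\right) = \left(72 + M\right) \left(M + \frac{K + M}{2 K}\right)$)
$q = - \frac{1}{19277}$ ($q = \frac{1}{-19214 - 63} = \frac{1}{-19277} = - \frac{1}{19277} \approx -5.1875 \cdot 10^{-5}$)
$\frac{42776}{q} + \frac{46996}{D{\left(-29,26 \right)}} = \frac{42776}{- \frac{1}{19277}} + \frac{46996}{\frac{1}{2} \frac{1}{-29} \left(26^{2} + 72 \cdot 26 - 29 \left(72 + 2 \cdot 26^{2} + 145 \cdot 26\right)\right)} = 42776 \left(-19277\right) + \frac{46996}{\frac{1}{2} \left(- \frac{1}{29}\right) \left(676 + 1872 - 29 \left(72 + 2 \cdot 676 + 3770\right)\right)} = -824592952 + \frac{46996}{\frac{1}{2} \left(- \frac{1}{29}\right) \left(676 + 1872 - 29 \left(72 + 1352 + 3770\right)\right)} = -824592952 + \frac{46996}{\frac{1}{2} \left(- \frac{1}{29}\right) \left(676 + 1872 - 150626\right)} = -824592952 + \frac{46996}{\frac{1}{2} \left(- \frac{1}{29}\right) \left(-148078\right)} = -824592952 + \frac{46996}{\frac{74039}{29}} = -824592952 + 46996 \cdot \frac{29}{74039} = -824592952 + \frac{1362884}{74039} = - \frac{61052036210244}{74039}$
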